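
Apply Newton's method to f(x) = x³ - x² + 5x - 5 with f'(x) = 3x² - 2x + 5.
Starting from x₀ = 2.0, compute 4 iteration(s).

f(x) = x³ - x² + 5x - 5
f'(x) = 3x² - 2x + 5
x₀ = 2.0

Newton-Raphson formula: x_{n+1} = x_n - f(x_n)/f'(x_n)

Iteration 1:
  f(2.000000) = 9.000000
  f'(2.000000) = 13.000000
  x_1 = 2.000000 - 9.000000/13.000000 = 1.307692
Iteration 2:
  f(1.307692) = 2.064634
  f'(1.307692) = 7.514793
  x_2 = 1.307692 - 2.064634/7.514793 = 1.032950
Iteration 3:
  f(1.032950) = 0.199906
  f'(1.032950) = 6.135056
  x_3 = 1.032950 - 0.199906/6.135056 = 1.000366
Iteration 4:
  f(1.000366) = 0.002194
  f'(1.000366) = 6.001463
  x_4 = 1.000366 - 0.002194/6.001463 = 1.000000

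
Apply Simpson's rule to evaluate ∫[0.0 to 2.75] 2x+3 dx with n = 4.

f(x) = 2x+3
a = 0.0, b = 2.75, n = 4
h = (b - a)/n = 0.687500

Simpson's rule: (h/3)[f(x₀) + 4f(x₁) + 2f(x₂) + ... + f(xₙ)]

x_0 = 0.0000, f(x_0) = 3.000000, coefficient = 1
x_1 = 0.6875, f(x_1) = 4.375000, coefficient = 4
x_2 = 1.3750, f(x_2) = 5.750000, coefficient = 2
x_3 = 2.0625, f(x_3) = 7.125000, coefficient = 4
x_4 = 2.7500, f(x_4) = 8.500000, coefficient = 1

I ≈ (0.687500/3) × 69.000000 = 15.812500
Exact value: 15.812500
Error: 0.000000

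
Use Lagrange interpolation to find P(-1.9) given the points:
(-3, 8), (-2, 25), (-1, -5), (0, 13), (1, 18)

Lagrange interpolation formula:
P(x) = Σ yᵢ × Lᵢ(x)
where Lᵢ(x) = Π_{j≠i} (x - xⱼ)/(xᵢ - xⱼ)

L_0(-1.9) = (-1.9 - (-2))/(-3 - (-2)) × (-1.9 - (-1))/(-3 - (-1)) × (-1.9 - 0)/(-3 - 0) × (-1.9 - 1)/(-3 - 1) = -0.020663
L_1(-1.9) = (-1.9 - (-3))/(-2 - (-3)) × (-1.9 - (-1))/(-2 - (-1)) × (-1.9 - 0)/(-2 - 0) × (-1.9 - 1)/(-2 - 1) = 0.909150
L_2(-1.9) = (-1.9 - (-3))/(-1 - (-3)) × (-1.9 - (-2))/(-1 - (-2)) × (-1.9 - 0)/(-1 - 0) × (-1.9 - 1)/(-1 - 1) = 0.151525
L_3(-1.9) = (-1.9 - (-3))/(0 - (-3)) × (-1.9 - (-2))/(0 - (-2)) × (-1.9 - (-1))/(0 - (-1)) × (-1.9 - 1)/(0 - 1) = -0.047850
L_4(-1.9) = (-1.9 - (-3))/(1 - (-3)) × (-1.9 - (-2))/(1 - (-2)) × (-1.9 - (-1))/(1 - (-1)) × (-1.9 - 0)/(1 - 0) = 0.007838

P(-1.9) = 8×L_0(-1.9) + 25×L_1(-1.9) + (-5)×L_2(-1.9) + 13×L_3(-1.9) + 18×L_4(-1.9)
P(-1.9) = 21.324850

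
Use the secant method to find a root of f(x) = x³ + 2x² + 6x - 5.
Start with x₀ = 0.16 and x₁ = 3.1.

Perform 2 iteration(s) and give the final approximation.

f(x) = x³ + 2x² + 6x - 5
x₀ = 0.16, x₁ = 3.1

Secant formula: x_{n+1} = x_n - f(x_n)(x_n - x_{n-1})/(f(x_n) - f(x_{n-1}))

Iteration 1:
  f(0.160000) = -3.984704
  f(3.100000) = 62.611000
  x_2 = 3.100000 - 62.611000×(3.100000 - 0.160000)/(62.611000 - (-3.984704))
       = 0.335913
Iteration 2:
  f(3.100000) = 62.611000
  f(0.335913) = -2.720946
  x_3 = 0.335913 - (-2.720946)×(0.335913 - 3.100000)/(-2.720946 - 62.611000)
       = 0.451031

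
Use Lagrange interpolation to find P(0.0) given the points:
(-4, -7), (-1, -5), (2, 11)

Lagrange interpolation formula:
P(x) = Σ yᵢ × Lᵢ(x)
where Lᵢ(x) = Π_{j≠i} (x - xⱼ)/(xᵢ - xⱼ)

L_0(0.0) = (0.0 - (-1))/(-4 - (-1)) × (0.0 - 2)/(-4 - 2) = -0.111111
L_1(0.0) = (0.0 - (-4))/(-1 - (-4)) × (0.0 - 2)/(-1 - 2) = 0.888889
L_2(0.0) = (0.0 - (-4))/(2 - (-4)) × (0.0 - (-1))/(2 - (-1)) = 0.222222

P(0.0) = (-7)×L_0(0.0) + (-5)×L_1(0.0) + 11×L_2(0.0)
P(0.0) = -1.222222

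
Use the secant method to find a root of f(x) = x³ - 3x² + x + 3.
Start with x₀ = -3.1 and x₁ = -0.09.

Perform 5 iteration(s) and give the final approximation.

f(x) = x³ - 3x² + x + 3
x₀ = -3.1, x₁ = -0.09

Secant formula: x_{n+1} = x_n - f(x_n)(x_n - x_{n-1})/(f(x_n) - f(x_{n-1}))

Iteration 1:
  f(-3.100000) = -58.721000
  f(-0.090000) = 2.884971
  x_2 = -0.090000 - 2.884971×(-0.090000 - (-3.100000))/(2.884971 - (-58.721000))
       = -0.230957
Iteration 2:
  f(-0.090000) = 2.884971
  f(-0.230957) = 2.596701
  x_3 = -0.230957 - 2.596701×(-0.230957 - (-0.090000))/(2.596701 - 2.884971)
       = -1.500677
Iteration 3:
  f(-0.230957) = 2.596701
  f(-1.500677) = -8.636346
  x_4 = -1.500677 - (-8.636346)×(-1.500677 - (-0.230957))/(-8.636346 - 2.596701)
       = -0.524473
Iteration 4:
  f(-1.500677) = -8.636346
  f(-0.524473) = 1.506043
  x_5 = -0.524473 - 1.506043×(-0.524473 - (-1.500677))/(1.506043 - (-8.636346))
       = -0.669430
Iteration 5:
  f(-0.524473) = 1.506043
  f(-0.669430) = 0.686167
  x_6 = -0.669430 - 0.686167×(-0.669430 - (-0.524473))/(0.686167 - 1.506043)
       = -0.790746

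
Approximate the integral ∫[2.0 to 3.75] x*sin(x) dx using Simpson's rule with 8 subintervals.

f(x) = x*sin(x)
a = 2.0, b = 3.75, n = 8
h = (b - a)/n = 0.218750

Simpson's rule: (h/3)[f(x₀) + 4f(x₁) + 2f(x₂) + ... + f(xₙ)]

x_0 = 2.0000, f(x_0) = 1.818595, coefficient = 1
x_1 = 2.2188, f(x_1) = 1.769055, coefficient = 4
x_2 = 2.4375, f(x_2) = 1.577897, coefficient = 2
x_3 = 2.6562, f(x_3) = 1.239171, coefficient = 4
x_4 = 2.8750, f(x_4) = 0.757407, coefficient = 2
x_5 = 3.0938, f(x_5) = 0.147957, coefficient = 4
x_6 = 3.3125, f(x_6) = -0.563379, coefficient = 2
x_7 = 3.5312, f(x_7) = -1.341421, coefficient = 4
x_8 = 3.7500, f(x_8) = -2.143355, coefficient = 1

I ≈ (0.218750/3) × 10.478139 = 0.764031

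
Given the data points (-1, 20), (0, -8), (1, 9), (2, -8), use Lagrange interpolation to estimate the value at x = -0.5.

Lagrange interpolation formula:
P(x) = Σ yᵢ × Lᵢ(x)
where Lᵢ(x) = Π_{j≠i} (x - xⱼ)/(xᵢ - xⱼ)

L_0(-0.5) = (-0.5 - 0)/(-1 - 0) × (-0.5 - 1)/(-1 - 1) × (-0.5 - 2)/(-1 - 2) = 0.312500
L_1(-0.5) = (-0.5 - (-1))/(0 - (-1)) × (-0.5 - 1)/(0 - 1) × (-0.5 - 2)/(0 - 2) = 0.937500
L_2(-0.5) = (-0.5 - (-1))/(1 - (-1)) × (-0.5 - 0)/(1 - 0) × (-0.5 - 2)/(1 - 2) = -0.312500
L_3(-0.5) = (-0.5 - (-1))/(2 - (-1)) × (-0.5 - 0)/(2 - 0) × (-0.5 - 1)/(2 - 1) = 0.062500

P(-0.5) = 20×L_0(-0.5) + (-8)×L_1(-0.5) + 9×L_2(-0.5) + (-8)×L_3(-0.5)
P(-0.5) = -4.562500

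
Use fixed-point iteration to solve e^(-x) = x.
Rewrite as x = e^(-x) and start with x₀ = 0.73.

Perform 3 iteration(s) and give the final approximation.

Equation: e^(-x) = x
Fixed-point form: x = e^(-x)
x₀ = 0.73

x_1 = g(0.730000) = 0.481909
x_2 = g(0.481909) = 0.617603
x_3 = g(0.617603) = 0.539235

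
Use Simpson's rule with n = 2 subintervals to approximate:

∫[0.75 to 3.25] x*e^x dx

f(x) = x*e^x
a = 0.75, b = 3.25, n = 2
h = (b - a)/n = 1.250000

Simpson's rule: (h/3)[f(x₀) + 4f(x₁) + 2f(x₂) + ... + f(xₙ)]

x_0 = 0.7500, f(x_0) = 1.587750, coefficient = 1
x_1 = 2.0000, f(x_1) = 14.778112, coefficient = 4
x_2 = 3.2500, f(x_2) = 83.818605, coefficient = 1

I ≈ (1.250000/3) × 144.518804 = 60.216168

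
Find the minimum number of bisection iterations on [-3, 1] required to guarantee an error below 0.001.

We need (b-a)/2^n ≤ 0.001
(1 - (-3))/2^n ≤ 0.001
4/2^n ≤ 0.001
2^n ≥ 4000
n ≥ log₂(4000) = 11.97
n ≥ 12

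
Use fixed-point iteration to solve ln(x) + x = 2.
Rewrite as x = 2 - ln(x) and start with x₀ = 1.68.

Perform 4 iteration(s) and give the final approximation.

Equation: ln(x) + x = 2
Fixed-point form: x = 2 - ln(x)
x₀ = 1.68

x_1 = g(1.680000) = 1.481206
x_2 = g(1.481206) = 1.607143
x_3 = g(1.607143) = 1.525542
x_4 = g(1.525542) = 1.577650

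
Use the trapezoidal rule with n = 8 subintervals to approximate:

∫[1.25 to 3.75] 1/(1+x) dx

f(x) = 1/(1+x)
a = 1.25, b = 3.75, n = 8
h = (b - a)/n = 0.312500

Trapezoidal rule: (h/2)[f(x₀) + 2f(x₁) + 2f(x₂) + ... + f(xₙ)]

x_0 = 1.2500, f(x_0) = 0.444444, coefficient = 1
x_1 = 1.5625, f(x_1) = 0.390244, coefficient = 2
x_2 = 1.8750, f(x_2) = 0.347826, coefficient = 2
x_3 = 2.1875, f(x_3) = 0.313725, coefficient = 2
x_4 = 2.5000, f(x_4) = 0.285714, coefficient = 2
x_5 = 2.8125, f(x_5) = 0.262295, coefficient = 2
x_6 = 3.1250, f(x_6) = 0.242424, coefficient = 2
x_7 = 3.4375, f(x_7) = 0.225352, coefficient = 2
x_8 = 3.7500, f(x_8) = 0.210526, coefficient = 1

I ≈ (0.312500/2) × 4.790133 = 0.748458
Exact value: 0.747214
Error: 0.001244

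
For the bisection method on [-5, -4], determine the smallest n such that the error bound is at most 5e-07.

We need (b-a)/2^n ≤ 5e-07
(-4 - (-5))/2^n ≤ 5e-07
1/2^n ≤ 5e-07
2^n ≥ 2000000
n ≥ log₂(2000000) = 20.93
n ≥ 21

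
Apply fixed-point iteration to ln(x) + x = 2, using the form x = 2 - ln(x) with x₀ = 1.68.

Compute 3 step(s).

Equation: ln(x) + x = 2
Fixed-point form: x = 2 - ln(x)
x₀ = 1.68

x_1 = g(1.680000) = 1.481206
x_2 = g(1.481206) = 1.607143
x_3 = g(1.607143) = 1.525542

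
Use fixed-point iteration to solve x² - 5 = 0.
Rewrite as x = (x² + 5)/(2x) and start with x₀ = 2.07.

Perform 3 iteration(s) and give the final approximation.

Equation: x² - 5 = 0
Fixed-point form: x = (x² + 5)/(2x)
x₀ = 2.07

x_1 = g(2.070000) = 2.242729
x_2 = g(2.242729) = 2.236078
x_3 = g(2.236078) = 2.236068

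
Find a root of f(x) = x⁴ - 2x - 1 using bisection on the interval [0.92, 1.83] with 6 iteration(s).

f(x) = x⁴ - 2x - 1
Initial interval: [0.92, 1.83]

Iteration 1:
  c_1 = (0.920000 + 1.830000)/2 = 1.375000
  f(c_1) = f(1.375000) = -0.175537
  f(a) × f(c) ≥ 0, new interval: [1.375000, 1.830000]
Iteration 2:
  c_2 = (1.375000 + 1.830000)/2 = 1.602500
  f(c_2) = f(1.602500) = 2.389656
  f(a) × f(c) < 0, new interval: [1.375000, 1.602500]
Iteration 3:
  c_3 = (1.375000 + 1.602500)/2 = 1.488750
  f(c_3) = f(1.488750) = 0.934825
  f(a) × f(c) < 0, new interval: [1.375000, 1.488750]
Iteration 4:
  c_4 = (1.375000 + 1.488750)/2 = 1.431875
  f(c_4) = f(1.431875) = 0.339841
  f(a) × f(c) < 0, new interval: [1.375000, 1.431875]
Iteration 5:
  c_5 = (1.375000 + 1.431875)/2 = 1.403437
  f(c_5) = f(1.403437) = 0.072594
  f(a) × f(c) < 0, new interval: [1.375000, 1.403437]
Iteration 6:
  c_6 = (1.375000 + 1.403437)/2 = 1.389219
  f(c_6) = f(1.389219) = -0.053813
  f(a) × f(c) ≥ 0, new interval: [1.389219, 1.403437]

After 6 iteration(s), the approximation is c_6 = 1.389219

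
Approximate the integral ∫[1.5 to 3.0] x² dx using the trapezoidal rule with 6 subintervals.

f(x) = x²
a = 1.5, b = 3.0, n = 6
h = (b - a)/n = 0.250000

Trapezoidal rule: (h/2)[f(x₀) + 2f(x₁) + 2f(x₂) + ... + f(xₙ)]

x_0 = 1.5000, f(x_0) = 2.250000, coefficient = 1
x_1 = 1.7500, f(x_1) = 3.062500, coefficient = 2
x_2 = 2.0000, f(x_2) = 4.000000, coefficient = 2
x_3 = 2.2500, f(x_3) = 5.062500, coefficient = 2
x_4 = 2.5000, f(x_4) = 6.250000, coefficient = 2
x_5 = 2.7500, f(x_5) = 7.562500, coefficient = 2
x_6 = 3.0000, f(x_6) = 9.000000, coefficient = 1

I ≈ (0.250000/2) × 63.125000 = 7.890625
Exact value: 7.875000
Error: 0.015625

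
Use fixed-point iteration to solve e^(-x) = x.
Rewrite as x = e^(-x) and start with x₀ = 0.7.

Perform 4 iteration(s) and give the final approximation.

Equation: e^(-x) = x
Fixed-point form: x = e^(-x)
x₀ = 0.7

x_1 = g(0.700000) = 0.496585
x_2 = g(0.496585) = 0.608605
x_3 = g(0.608605) = 0.544109
x_4 = g(0.544109) = 0.580359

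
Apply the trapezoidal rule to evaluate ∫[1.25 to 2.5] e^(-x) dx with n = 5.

f(x) = e^(-x)
a = 1.25, b = 2.5, n = 5
h = (b - a)/n = 0.250000

Trapezoidal rule: (h/2)[f(x₀) + 2f(x₁) + 2f(x₂) + ... + f(xₙ)]

x_0 = 1.2500, f(x_0) = 0.286505, coefficient = 1
x_1 = 1.5000, f(x_1) = 0.223130, coefficient = 2
x_2 = 1.7500, f(x_2) = 0.173774, coefficient = 2
x_3 = 2.0000, f(x_3) = 0.135335, coefficient = 2
x_4 = 2.2500, f(x_4) = 0.105399, coefficient = 2
x_5 = 2.5000, f(x_5) = 0.082085, coefficient = 1

I ≈ (0.250000/2) × 1.643867 = 0.205483
Exact value: 0.204420
Error: 0.001064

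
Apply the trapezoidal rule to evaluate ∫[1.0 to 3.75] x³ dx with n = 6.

f(x) = x³
a = 1.0, b = 3.75, n = 6
h = (b - a)/n = 0.458333

Trapezoidal rule: (h/2)[f(x₀) + 2f(x₁) + 2f(x₂) + ... + f(xₙ)]

x_0 = 1.0000, f(x_0) = 1.000000, coefficient = 1
x_1 = 1.4583, f(x_1) = 3.101490, coefficient = 2
x_2 = 1.9167, f(x_2) = 7.041088, coefficient = 2
x_3 = 2.3750, f(x_3) = 13.396484, coefficient = 2
x_4 = 2.8333, f(x_4) = 22.745370, coefficient = 2
x_5 = 3.2917, f(x_5) = 35.665437, coefficient = 2
x_6 = 3.7500, f(x_6) = 52.734375, coefficient = 1

I ≈ (0.458333/2) × 217.634115 = 49.874485
Exact value: 49.188477
Error: 0.686008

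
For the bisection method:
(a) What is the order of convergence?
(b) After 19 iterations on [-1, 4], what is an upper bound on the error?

(a) Bisection has linear (order 1) convergence; the error is halved each step.

(b) Error bound = (b-a)/2^n = (4 - (-1))/2^{19}
    = 5/2^{19}

(a) 1 (linear); (b) error ≤ 9.54e-06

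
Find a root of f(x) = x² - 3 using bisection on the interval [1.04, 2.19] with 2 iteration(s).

f(x) = x² - 3
Initial interval: [1.04, 2.19]

Iteration 1:
  c_1 = (1.040000 + 2.190000)/2 = 1.615000
  f(c_1) = f(1.615000) = -0.391775
  f(a) × f(c) ≥ 0, new interval: [1.615000, 2.190000]
Iteration 2:
  c_2 = (1.615000 + 2.190000)/2 = 1.902500
  f(c_2) = f(1.902500) = 0.619506
  f(a) × f(c) < 0, new interval: [1.615000, 1.902500]

After 2 iteration(s), the approximation is c_2 = 1.902500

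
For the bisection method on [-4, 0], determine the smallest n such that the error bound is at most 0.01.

We need (b-a)/2^n ≤ 0.01
(0 - (-4))/2^n ≤ 0.01
4/2^n ≤ 0.01
2^n ≥ 400
n ≥ log₂(400) = 8.64
n ≥ 9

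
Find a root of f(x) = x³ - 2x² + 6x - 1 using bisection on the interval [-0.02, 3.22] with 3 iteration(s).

f(x) = x³ - 2x² + 6x - 1
Initial interval: [-0.02, 3.22]

Iteration 1:
  c_1 = (-0.020000 + 3.220000)/2 = 1.600000
  f(c_1) = f(1.600000) = 7.576000
  f(a) × f(c) < 0, new interval: [-0.020000, 1.600000]
Iteration 2:
  c_2 = (-0.020000 + 1.600000)/2 = 0.790000
  f(c_2) = f(0.790000) = 2.984839
  f(a) × f(c) < 0, new interval: [-0.020000, 0.790000]
Iteration 3:
  c_3 = (-0.020000 + 0.790000)/2 = 0.385000
  f(c_3) = f(0.385000) = 1.070617
  f(a) × f(c) < 0, new interval: [-0.020000, 0.385000]

After 3 iteration(s), the approximation is c_3 = 0.385000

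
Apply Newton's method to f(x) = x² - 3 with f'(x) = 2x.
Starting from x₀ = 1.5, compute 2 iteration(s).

f(x) = x² - 3
f'(x) = 2x
x₀ = 1.5

Newton-Raphson formula: x_{n+1} = x_n - f(x_n)/f'(x_n)

Iteration 1:
  f(1.500000) = -0.750000
  f'(1.500000) = 3.000000
  x_1 = 1.500000 - (-0.750000)/3.000000 = 1.750000
Iteration 2:
  f(1.750000) = 0.062500
  f'(1.750000) = 3.500000
  x_2 = 1.750000 - 0.062500/3.500000 = 1.732143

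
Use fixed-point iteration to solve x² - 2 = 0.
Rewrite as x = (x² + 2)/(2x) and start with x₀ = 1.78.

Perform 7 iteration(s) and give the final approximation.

Equation: x² - 2 = 0
Fixed-point form: x = (x² + 2)/(2x)
x₀ = 1.78

x_1 = g(1.780000) = 1.451798
x_2 = g(1.451798) = 1.414700
x_3 = g(1.414700) = 1.414214
x_4 = g(1.414214) = 1.414214
x_5 = g(1.414214) = 1.414214
x_6 = g(1.414214) = 1.414214
x_7 = g(1.414214) = 1.414214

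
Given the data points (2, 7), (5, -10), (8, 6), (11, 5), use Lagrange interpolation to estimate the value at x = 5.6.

Lagrange interpolation formula:
P(x) = Σ yᵢ × Lᵢ(x)
where Lᵢ(x) = Π_{j≠i} (x - xⱼ)/(xᵢ - xⱼ)

L_0(5.6) = (5.6 - 5)/(2 - 5) × (5.6 - 8)/(2 - 8) × (5.6 - 11)/(2 - 11) = -0.048000
L_1(5.6) = (5.6 - 2)/(5 - 2) × (5.6 - 8)/(5 - 8) × (5.6 - 11)/(5 - 11) = 0.864000
L_2(5.6) = (5.6 - 2)/(8 - 2) × (5.6 - 5)/(8 - 5) × (5.6 - 11)/(8 - 11) = 0.216000
L_3(5.6) = (5.6 - 2)/(11 - 2) × (5.6 - 5)/(11 - 5) × (5.6 - 8)/(11 - 8) = -0.032000

P(5.6) = 7×L_0(5.6) + (-10)×L_1(5.6) + 6×L_2(5.6) + 5×L_3(5.6)
P(5.6) = -7.840000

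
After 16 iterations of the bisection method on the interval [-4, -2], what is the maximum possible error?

Bisection error bound: |error| ≤ (b-a)/2^n
|error| ≤ (-2 - (-4))/2^16 = 2/2^16
|error| ≤ 0.0000305176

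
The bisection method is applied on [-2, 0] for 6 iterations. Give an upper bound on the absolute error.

Bisection error bound: |error| ≤ (b-a)/2^n
|error| ≤ (0 - (-2))/2^6 = 2/2^6
|error| ≤ 0.0312500000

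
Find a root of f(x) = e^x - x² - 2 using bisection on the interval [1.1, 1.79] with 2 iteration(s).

f(x) = e^x - x² - 2
Initial interval: [1.1, 1.79]

Iteration 1:
  c_1 = (1.100000 + 1.790000)/2 = 1.445000
  f(c_1) = f(1.445000) = 0.153827
  f(a) × f(c) < 0, new interval: [1.100000, 1.445000]
Iteration 2:
  c_2 = (1.100000 + 1.445000)/2 = 1.272500
  f(c_2) = f(1.272500) = -0.049490
  f(a) × f(c) ≥ 0, new interval: [1.272500, 1.445000]

After 2 iteration(s), the approximation is c_2 = 1.272500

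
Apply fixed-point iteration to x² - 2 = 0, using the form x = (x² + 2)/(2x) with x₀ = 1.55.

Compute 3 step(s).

Equation: x² - 2 = 0
Fixed-point form: x = (x² + 2)/(2x)
x₀ = 1.55

x_1 = g(1.550000) = 1.420161
x_2 = g(1.420161) = 1.414226
x_3 = g(1.414226) = 1.414214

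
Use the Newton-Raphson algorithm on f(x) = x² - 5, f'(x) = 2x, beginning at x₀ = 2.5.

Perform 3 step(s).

f(x) = x² - 5
f'(x) = 2x
x₀ = 2.5

Newton-Raphson formula: x_{n+1} = x_n - f(x_n)/f'(x_n)

Iteration 1:
  f(2.500000) = 1.250000
  f'(2.500000) = 5.000000
  x_1 = 2.500000 - 1.250000/5.000000 = 2.250000
Iteration 2:
  f(2.250000) = 0.062500
  f'(2.250000) = 4.500000
  x_2 = 2.250000 - 0.062500/4.500000 = 2.236111
Iteration 3:
  f(2.236111) = 0.000193
  f'(2.236111) = 4.472222
  x_3 = 2.236111 - 0.000193/4.472222 = 2.236068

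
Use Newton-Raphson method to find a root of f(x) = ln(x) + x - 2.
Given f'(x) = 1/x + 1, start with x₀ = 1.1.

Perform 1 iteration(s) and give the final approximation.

f(x) = ln(x) + x - 2
f'(x) = 1/x + 1
x₀ = 1.1

Newton-Raphson formula: x_{n+1} = x_n - f(x_n)/f'(x_n)

Iteration 1:
  f(1.100000) = -0.804690
  f'(1.100000) = 1.909091
  x_1 = 1.100000 - (-0.804690)/1.909091 = 1.521504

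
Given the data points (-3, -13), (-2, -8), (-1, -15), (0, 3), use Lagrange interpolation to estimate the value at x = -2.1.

Lagrange interpolation formula:
P(x) = Σ yᵢ × Lᵢ(x)
where Lᵢ(x) = Π_{j≠i} (x - xⱼ)/(xᵢ - xⱼ)

L_0(-2.1) = (-2.1 - (-2))/(-3 - (-2)) × (-2.1 - (-1))/(-3 - (-1)) × (-2.1 - 0)/(-3 - 0) = 0.038500
L_1(-2.1) = (-2.1 - (-3))/(-2 - (-3)) × (-2.1 - (-1))/(-2 - (-1)) × (-2.1 - 0)/(-2 - 0) = 1.039500
L_2(-2.1) = (-2.1 - (-3))/(-1 - (-3)) × (-2.1 - (-2))/(-1 - (-2)) × (-2.1 - 0)/(-1 - 0) = -0.094500
L_3(-2.1) = (-2.1 - (-3))/(0 - (-3)) × (-2.1 - (-2))/(0 - (-2)) × (-2.1 - (-1))/(0 - (-1)) = 0.016500

P(-2.1) = (-13)×L_0(-2.1) + (-8)×L_1(-2.1) + (-15)×L_2(-2.1) + 3×L_3(-2.1)
P(-2.1) = -7.349500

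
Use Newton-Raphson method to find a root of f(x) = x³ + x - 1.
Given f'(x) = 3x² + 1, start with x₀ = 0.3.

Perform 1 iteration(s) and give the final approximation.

f(x) = x³ + x - 1
f'(x) = 3x² + 1
x₀ = 0.3

Newton-Raphson formula: x_{n+1} = x_n - f(x_n)/f'(x_n)

Iteration 1:
  f(0.300000) = -0.673000
  f'(0.300000) = 1.270000
  x_1 = 0.300000 - (-0.673000)/1.270000 = 0.829921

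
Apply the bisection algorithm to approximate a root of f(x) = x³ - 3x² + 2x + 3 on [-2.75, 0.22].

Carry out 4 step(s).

f(x) = x³ - 3x² + 2x + 3
Initial interval: [-2.75, 0.22]

Iteration 1:
  c_1 = (-2.750000 + 0.220000)/2 = -1.265000
  f(c_1) = f(-1.265000) = -6.354960
  f(a) × f(c) ≥ 0, new interval: [-1.265000, 0.220000]
Iteration 2:
  c_2 = (-1.265000 + 0.220000)/2 = -0.522500
  f(c_2) = f(-0.522500) = 0.993335
  f(a) × f(c) < 0, new interval: [-1.265000, -0.522500]
Iteration 3:
  c_3 = (-1.265000 + (-0.522500))/2 = -0.893750
  f(c_3) = f(-0.893750) = -1.897785
  f(a) × f(c) ≥ 0, new interval: [-0.893750, -0.522500]
Iteration 4:
  c_4 = (-0.893750 + (-0.522500))/2 = -0.708125
  f(c_4) = f(-0.708125) = -0.275656
  f(a) × f(c) ≥ 0, new interval: [-0.708125, -0.522500]

After 4 iteration(s), the approximation is c_4 = -0.708125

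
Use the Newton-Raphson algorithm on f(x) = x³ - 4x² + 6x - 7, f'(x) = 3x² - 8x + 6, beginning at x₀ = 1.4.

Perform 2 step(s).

f(x) = x³ - 4x² + 6x - 7
f'(x) = 3x² - 8x + 6
x₀ = 1.4

Newton-Raphson formula: x_{n+1} = x_n - f(x_n)/f'(x_n)

Iteration 1:
  f(1.400000) = -3.696000
  f'(1.400000) = 0.680000
  x_1 = 1.400000 - (-3.696000)/0.680000 = 6.835294
Iteration 2:
  f(6.835294) = 166.480238
  f'(6.835294) = 91.481384
  x_2 = 6.835294 - 166.480238/91.481384 = 5.015468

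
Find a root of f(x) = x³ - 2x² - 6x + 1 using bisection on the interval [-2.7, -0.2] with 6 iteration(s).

f(x) = x³ - 2x² - 6x + 1
Initial interval: [-2.7, -0.2]

Iteration 1:
  c_1 = (-2.700000 + (-0.200000))/2 = -1.450000
  f(c_1) = f(-1.450000) = 2.446375
  f(a) × f(c) < 0, new interval: [-2.700000, -1.450000]
Iteration 2:
  c_2 = (-2.700000 + (-1.450000))/2 = -2.075000
  f(c_2) = f(-2.075000) = -4.095422
  f(a) × f(c) ≥ 0, new interval: [-2.075000, -1.450000]
Iteration 3:
  c_3 = (-2.075000 + (-1.450000))/2 = -1.762500
  f(c_3) = f(-1.762500) = -0.112854
  f(a) × f(c) ≥ 0, new interval: [-1.762500, -1.450000]
Iteration 4:
  c_4 = (-1.762500 + (-1.450000))/2 = -1.606250
  f(c_4) = f(-1.606250) = 1.333234
  f(a) × f(c) < 0, new interval: [-1.762500, -1.606250]
Iteration 5:
  c_5 = (-1.762500 + (-1.606250))/2 = -1.684375
  f(c_5) = f(-1.684375) = 0.653239
  f(a) × f(c) < 0, new interval: [-1.762500, -1.684375]
Iteration 6:
  c_6 = (-1.762500 + (-1.684375))/2 = -1.723438
  f(c_6) = f(-1.723438) = 0.281134
  f(a) × f(c) < 0, new interval: [-1.762500, -1.723438]

After 6 iteration(s), the approximation is c_6 = -1.723438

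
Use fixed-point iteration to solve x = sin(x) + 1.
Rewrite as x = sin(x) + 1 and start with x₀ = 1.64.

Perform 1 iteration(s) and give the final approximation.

Equation: x = sin(x) + 1
Fixed-point form: x = sin(x) + 1
x₀ = 1.64

x_1 = g(1.640000) = 1.997606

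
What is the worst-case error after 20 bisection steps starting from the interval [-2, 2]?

Bisection error bound: |error| ≤ (b-a)/2^n
|error| ≤ (2 - (-2))/2^20 = 4/2^20
|error| ≤ 0.0000038147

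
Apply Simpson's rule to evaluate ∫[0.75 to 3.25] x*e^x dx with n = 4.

f(x) = x*e^x
a = 0.75, b = 3.25, n = 4
h = (b - a)/n = 0.625000

Simpson's rule: (h/3)[f(x₀) + 4f(x₁) + 2f(x₂) + ... + f(xₙ)]

x_0 = 0.7500, f(x_0) = 1.587750, coefficient = 1
x_1 = 1.3750, f(x_1) = 5.438230, coefficient = 4
x_2 = 2.0000, f(x_2) = 14.778112, coefficient = 2
x_3 = 2.6250, f(x_3) = 36.237007, coefficient = 4
x_4 = 3.2500, f(x_4) = 83.818605, coefficient = 1

I ≈ (0.625000/3) × 281.663530 = 58.679902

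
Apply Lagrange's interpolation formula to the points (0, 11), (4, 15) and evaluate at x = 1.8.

Lagrange interpolation formula:
P(x) = Σ yᵢ × Lᵢ(x)
where Lᵢ(x) = Π_{j≠i} (x - xⱼ)/(xᵢ - xⱼ)

L_0(1.8) = (1.8 - 4)/(0 - 4) = 0.550000
L_1(1.8) = (1.8 - 0)/(4 - 0) = 0.450000

P(1.8) = 11×L_0(1.8) + 15×L_1(1.8)
P(1.8) = 12.800000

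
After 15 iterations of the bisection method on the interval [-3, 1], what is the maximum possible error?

Bisection error bound: |error| ≤ (b-a)/2^n
|error| ≤ (1 - (-3))/2^15 = 4/2^15
|error| ≤ 0.0001220703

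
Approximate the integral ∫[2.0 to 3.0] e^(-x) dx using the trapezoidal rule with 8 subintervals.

f(x) = e^(-x)
a = 2.0, b = 3.0, n = 8
h = (b - a)/n = 0.125000

Trapezoidal rule: (h/2)[f(x₀) + 2f(x₁) + 2f(x₂) + ... + f(xₙ)]

x_0 = 2.0000, f(x_0) = 0.135335, coefficient = 1
x_1 = 2.1250, f(x_1) = 0.119433, coefficient = 2
x_2 = 2.2500, f(x_2) = 0.105399, coefficient = 2
x_3 = 2.3750, f(x_3) = 0.093014, coefficient = 2
x_4 = 2.5000, f(x_4) = 0.082085, coefficient = 2
x_5 = 2.6250, f(x_5) = 0.072440, coefficient = 2
x_6 = 2.7500, f(x_6) = 0.063928, coefficient = 2
x_7 = 2.8750, f(x_7) = 0.056416, coefficient = 2
x_8 = 3.0000, f(x_8) = 0.049787, coefficient = 1

I ≈ (0.125000/2) × 1.370553 = 0.085660
Exact value: 0.085548
Error: 0.000111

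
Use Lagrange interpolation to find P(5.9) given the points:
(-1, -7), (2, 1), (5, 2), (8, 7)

Lagrange interpolation formula:
P(x) = Σ yᵢ × Lᵢ(x)
where Lᵢ(x) = Π_{j≠i} (x - xⱼ)/(xᵢ - xⱼ)

L_0(5.9) = (5.9 - 2)/(-1 - 2) × (5.9 - 5)/(-1 - 5) × (5.9 - 8)/(-1 - 8) = 0.045500
L_1(5.9) = (5.9 - (-1))/(2 - (-1)) × (5.9 - 5)/(2 - 5) × (5.9 - 8)/(2 - 8) = -0.241500
L_2(5.9) = (5.9 - (-1))/(5 - (-1)) × (5.9 - 2)/(5 - 2) × (5.9 - 8)/(5 - 8) = 1.046500
L_3(5.9) = (5.9 - (-1))/(8 - (-1)) × (5.9 - 2)/(8 - 2) × (5.9 - 5)/(8 - 5) = 0.149500

P(5.9) = (-7)×L_0(5.9) + 1×L_1(5.9) + 2×L_2(5.9) + 7×L_3(5.9)
P(5.9) = 2.579500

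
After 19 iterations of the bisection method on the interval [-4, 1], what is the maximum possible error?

Bisection error bound: |error| ≤ (b-a)/2^n
|error| ≤ (1 - (-4))/2^19 = 5/2^19
|error| ≤ 0.0000095367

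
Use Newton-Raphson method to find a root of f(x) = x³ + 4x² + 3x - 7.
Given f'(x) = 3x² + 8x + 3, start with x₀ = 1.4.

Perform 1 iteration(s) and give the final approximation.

f(x) = x³ + 4x² + 3x - 7
f'(x) = 3x² + 8x + 3
x₀ = 1.4

Newton-Raphson formula: x_{n+1} = x_n - f(x_n)/f'(x_n)

Iteration 1:
  f(1.400000) = 7.784000
  f'(1.400000) = 20.080000
  x_1 = 1.400000 - 7.784000/20.080000 = 1.012351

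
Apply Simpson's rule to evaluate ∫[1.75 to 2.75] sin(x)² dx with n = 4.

f(x) = sin(x)²
a = 1.75, b = 2.75, n = 4
h = (b - a)/n = 0.250000

Simpson's rule: (h/3)[f(x₀) + 4f(x₁) + 2f(x₂) + ... + f(xₙ)]

x_0 = 1.7500, f(x_0) = 0.968228, coefficient = 1
x_1 = 2.0000, f(x_1) = 0.826822, coefficient = 4
x_2 = 2.2500, f(x_2) = 0.605398, coefficient = 2
x_3 = 2.5000, f(x_3) = 0.358169, coefficient = 4
x_4 = 2.7500, f(x_4) = 0.145665, coefficient = 1

I ≈ (0.250000/3) × 7.064652 = 0.588721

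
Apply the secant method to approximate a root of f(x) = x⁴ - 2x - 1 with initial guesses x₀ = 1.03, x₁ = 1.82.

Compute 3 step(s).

f(x) = x⁴ - 2x - 1
x₀ = 1.03, x₁ = 1.82

Secant formula: x_{n+1} = x_n - f(x_n)(x_n - x_{n-1})/(f(x_n) - f(x_{n-1}))

Iteration 1:
  f(1.030000) = -1.934491
  f(1.820000) = 6.331994
  x_2 = 1.820000 - 6.331994×(1.820000 - 1.030000)/(6.331994 - (-1.934491))
       = 1.214873
Iteration 2:
  f(1.820000) = 6.331994
  f(1.214873) = -1.251418
  x_3 = 1.214873 - (-1.251418)×(1.214873 - 1.820000)/(-1.251418 - 6.331994)
       = 1.314731
Iteration 3:
  f(1.214873) = -1.251418
  f(1.314731) = -0.641688
  x_4 = 1.314731 - (-0.641688)×(1.314731 - 1.214873)/(-0.641688 - (-1.251418))
       = 1.419823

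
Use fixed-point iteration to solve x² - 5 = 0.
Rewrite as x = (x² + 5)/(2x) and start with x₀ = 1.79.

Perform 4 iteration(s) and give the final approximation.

Equation: x² - 5 = 0
Fixed-point form: x = (x² + 5)/(2x)
x₀ = 1.79

x_1 = g(1.790000) = 2.291648
x_2 = g(2.291648) = 2.236742
x_3 = g(2.236742) = 2.236068
x_4 = g(2.236068) = 2.236068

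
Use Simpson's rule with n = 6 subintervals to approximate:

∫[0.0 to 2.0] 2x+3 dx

f(x) = 2x+3
a = 0.0, b = 2.0, n = 6
h = (b - a)/n = 0.333333

Simpson's rule: (h/3)[f(x₀) + 4f(x₁) + 2f(x₂) + ... + f(xₙ)]

x_0 = 0.0000, f(x_0) = 3.000000, coefficient = 1
x_1 = 0.3333, f(x_1) = 3.666667, coefficient = 4
x_2 = 0.6667, f(x_2) = 4.333333, coefficient = 2
x_3 = 1.0000, f(x_3) = 5.000000, coefficient = 4
x_4 = 1.3333, f(x_4) = 5.666667, coefficient = 2
x_5 = 1.6667, f(x_5) = 6.333333, coefficient = 4
x_6 = 2.0000, f(x_6) = 7.000000, coefficient = 1

I ≈ (0.333333/3) × 90.000000 = 10.000000
Exact value: 10.000000
Error: 0.000000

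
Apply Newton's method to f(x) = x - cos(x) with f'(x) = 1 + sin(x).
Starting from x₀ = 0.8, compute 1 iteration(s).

f(x) = x - cos(x)
f'(x) = 1 + sin(x)
x₀ = 0.8

Newton-Raphson formula: x_{n+1} = x_n - f(x_n)/f'(x_n)

Iteration 1:
  f(0.800000) = 0.103293
  f'(0.800000) = 1.717356
  x_1 = 0.800000 - 0.103293/1.717356 = 0.739853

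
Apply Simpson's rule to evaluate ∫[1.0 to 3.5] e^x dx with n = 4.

f(x) = e^x
a = 1.0, b = 3.5, n = 4
h = (b - a)/n = 0.625000

Simpson's rule: (h/3)[f(x₀) + 4f(x₁) + 2f(x₂) + ... + f(xₙ)]

x_0 = 1.0000, f(x_0) = 2.718282, coefficient = 1
x_1 = 1.6250, f(x_1) = 5.078419, coefficient = 4
x_2 = 2.2500, f(x_2) = 9.487736, coefficient = 2
x_3 = 2.8750, f(x_3) = 17.725424, coefficient = 4
x_4 = 3.5000, f(x_4) = 33.115452, coefficient = 1

I ≈ (0.625000/3) × 146.024578 = 30.421787
Exact value: 30.397170
Error: 0.024617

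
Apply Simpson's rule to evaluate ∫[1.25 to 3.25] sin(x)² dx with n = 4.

f(x) = sin(x)²
a = 1.25, b = 3.25, n = 4
h = (b - a)/n = 0.500000

Simpson's rule: (h/3)[f(x₀) + 4f(x₁) + 2f(x₂) + ... + f(xₙ)]

x_0 = 1.2500, f(x_0) = 0.900572, coefficient = 1
x_1 = 1.7500, f(x_1) = 0.968228, coefficient = 4
x_2 = 2.2500, f(x_2) = 0.605398, coefficient = 2
x_3 = 2.7500, f(x_3) = 0.145665, coefficient = 4
x_4 = 3.2500, f(x_4) = 0.011706, coefficient = 1

I ≈ (0.500000/3) × 6.578648 = 1.096441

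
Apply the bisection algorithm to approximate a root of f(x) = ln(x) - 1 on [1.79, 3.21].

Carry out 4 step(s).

f(x) = ln(x) - 1
Initial interval: [1.79, 3.21]

Iteration 1:
  c_1 = (1.790000 + 3.210000)/2 = 2.500000
  f(c_1) = f(2.500000) = -0.083709
  f(a) × f(c) ≥ 0, new interval: [2.500000, 3.210000]
Iteration 2:
  c_2 = (2.500000 + 3.210000)/2 = 2.855000
  f(c_2) = f(2.855000) = 0.049072
  f(a) × f(c) < 0, new interval: [2.500000, 2.855000]
Iteration 3:
  c_3 = (2.500000 + 2.855000)/2 = 2.677500
  f(c_3) = f(2.677500) = -0.015116
  f(a) × f(c) ≥ 0, new interval: [2.677500, 2.855000]
Iteration 4:
  c_4 = (2.677500 + 2.855000)/2 = 2.766250
  f(c_4) = f(2.766250) = 0.017493
  f(a) × f(c) < 0, new interval: [2.677500, 2.766250]

After 4 iteration(s), the approximation is c_4 = 2.766250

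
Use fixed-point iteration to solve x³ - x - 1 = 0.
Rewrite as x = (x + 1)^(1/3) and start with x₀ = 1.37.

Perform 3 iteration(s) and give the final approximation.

Equation: x³ - x - 1 = 0
Fixed-point form: x = (x + 1)^(1/3)
x₀ = 1.37

x_1 = g(1.370000) = 1.333264
x_2 = g(1.333264) = 1.326339
x_3 = g(1.326339) = 1.325026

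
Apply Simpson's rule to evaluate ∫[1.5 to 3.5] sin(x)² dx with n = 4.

f(x) = sin(x)²
a = 1.5, b = 3.5, n = 4
h = (b - a)/n = 0.500000

Simpson's rule: (h/3)[f(x₀) + 4f(x₁) + 2f(x₂) + ... + f(xₙ)]

x_0 = 1.5000, f(x_0) = 0.994996, coefficient = 1
x_1 = 2.0000, f(x_1) = 0.826822, coefficient = 4
x_2 = 2.5000, f(x_2) = 0.358169, coefficient = 2
x_3 = 3.0000, f(x_3) = 0.019915, coefficient = 4
x_4 = 3.5000, f(x_4) = 0.123049, coefficient = 1

I ≈ (0.500000/3) × 5.221330 = 0.870222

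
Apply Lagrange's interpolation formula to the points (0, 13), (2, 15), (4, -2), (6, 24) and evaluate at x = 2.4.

Lagrange interpolation formula:
P(x) = Σ yᵢ × Lᵢ(x)
where Lᵢ(x) = Π_{j≠i} (x - xⱼ)/(xᵢ - xⱼ)

L_0(2.4) = (2.4 - 2)/(0 - 2) × (2.4 - 4)/(0 - 4) × (2.4 - 6)/(0 - 6) = -0.048000
L_1(2.4) = (2.4 - 0)/(2 - 0) × (2.4 - 4)/(2 - 4) × (2.4 - 6)/(2 - 6) = 0.864000
L_2(2.4) = (2.4 - 0)/(4 - 0) × (2.4 - 2)/(4 - 2) × (2.4 - 6)/(4 - 6) = 0.216000
L_3(2.4) = (2.4 - 0)/(6 - 0) × (2.4 - 2)/(6 - 2) × (2.4 - 4)/(6 - 4) = -0.032000

P(2.4) = 13×L_0(2.4) + 15×L_1(2.4) + (-2)×L_2(2.4) + 24×L_3(2.4)
P(2.4) = 11.136000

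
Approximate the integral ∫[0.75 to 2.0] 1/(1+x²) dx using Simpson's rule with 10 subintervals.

f(x) = 1/(1+x²)
a = 0.75, b = 2.0, n = 10
h = (b - a)/n = 0.125000

Simpson's rule: (h/3)[f(x₀) + 4f(x₁) + 2f(x₂) + ... + f(xₙ)]

x_0 = 0.7500, f(x_0) = 0.640000, coefficient = 1
x_1 = 0.8750, f(x_1) = 0.566372, coefficient = 4
x_2 = 1.0000, f(x_2) = 0.500000, coefficient = 2
x_3 = 1.1250, f(x_3) = 0.441379, coefficient = 4
x_4 = 1.2500, f(x_4) = 0.390244, coefficient = 2
x_5 = 1.3750, f(x_5) = 0.345946, coefficient = 4
x_6 = 1.5000, f(x_6) = 0.307692, coefficient = 2
x_7 = 1.6250, f(x_7) = 0.274678, coefficient = 4
x_8 = 1.7500, f(x_8) = 0.246154, coefficient = 2
x_9 = 1.8750, f(x_9) = 0.221453, coefficient = 4
x_10 = 2.0000, f(x_10) = 0.200000, coefficient = 1

I ≈ (0.125000/3) × 11.127493 = 0.463646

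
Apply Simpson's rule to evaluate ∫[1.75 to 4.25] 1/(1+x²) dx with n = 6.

f(x) = 1/(1+x²)
a = 1.75, b = 4.25, n = 6
h = (b - a)/n = 0.416667

Simpson's rule: (h/3)[f(x₀) + 4f(x₁) + 2f(x₂) + ... + f(xₙ)]

x_0 = 1.7500, f(x_0) = 0.246154, coefficient = 1
x_1 = 2.1667, f(x_1) = 0.175610, coefficient = 4
x_2 = 2.5833, f(x_2) = 0.130317, coefficient = 2
x_3 = 3.0000, f(x_3) = 0.100000, coefficient = 4
x_4 = 3.4167, f(x_4) = 0.078904, coefficient = 2
x_5 = 3.8333, f(x_5) = 0.063717, coefficient = 4
x_6 = 4.2500, f(x_6) = 0.052459, coefficient = 1

I ≈ (0.416667/3) × 2.074361 = 0.288106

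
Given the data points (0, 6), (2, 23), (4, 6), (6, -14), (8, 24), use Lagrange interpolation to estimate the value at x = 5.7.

Lagrange interpolation formula:
P(x) = Σ yᵢ × Lᵢ(x)
where Lᵢ(x) = Π_{j≠i} (x - xⱼ)/(xᵢ - xⱼ)

L_0(5.7) = (5.7 - 2)/(0 - 2) × (5.7 - 4)/(0 - 4) × (5.7 - 6)/(0 - 6) × (5.7 - 8)/(0 - 8) = 0.011302
L_1(5.7) = (5.7 - 0)/(2 - 0) × (5.7 - 4)/(2 - 4) × (5.7 - 6)/(2 - 6) × (5.7 - 8)/(2 - 8) = -0.069647
L_2(5.7) = (5.7 - 0)/(4 - 0) × (5.7 - 2)/(4 - 2) × (5.7 - 6)/(4 - 6) × (5.7 - 8)/(4 - 8) = 0.227377
L_3(5.7) = (5.7 - 0)/(6 - 0) × (5.7 - 2)/(6 - 2) × (5.7 - 4)/(6 - 4) × (5.7 - 8)/(6 - 8) = 0.858978
L_4(5.7) = (5.7 - 0)/(8 - 0) × (5.7 - 2)/(8 - 2) × (5.7 - 4)/(8 - 4) × (5.7 - 6)/(8 - 6) = -0.028010

P(5.7) = 6×L_0(5.7) + 23×L_1(5.7) + 6×L_2(5.7) + (-14)×L_3(5.7) + 24×L_4(5.7)
P(5.7) = -12.867742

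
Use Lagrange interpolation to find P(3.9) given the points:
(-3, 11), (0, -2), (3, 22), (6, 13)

Lagrange interpolation formula:
P(x) = Σ yᵢ × Lᵢ(x)
where Lᵢ(x) = Π_{j≠i} (x - xⱼ)/(xᵢ - xⱼ)

L_0(3.9) = (3.9 - 0)/(-3 - 0) × (3.9 - 3)/(-3 - 3) × (3.9 - 6)/(-3 - 6) = 0.045500
L_1(3.9) = (3.9 - (-3))/(0 - (-3)) × (3.9 - 3)/(0 - 3) × (3.9 - 6)/(0 - 6) = -0.241500
L_2(3.9) = (3.9 - (-3))/(3 - (-3)) × (3.9 - 0)/(3 - 0) × (3.9 - 6)/(3 - 6) = 1.046500
L_3(3.9) = (3.9 - (-3))/(6 - (-3)) × (3.9 - 0)/(6 - 0) × (3.9 - 3)/(6 - 3) = 0.149500

P(3.9) = 11×L_0(3.9) + (-2)×L_1(3.9) + 22×L_2(3.9) + 13×L_3(3.9)
P(3.9) = 25.950000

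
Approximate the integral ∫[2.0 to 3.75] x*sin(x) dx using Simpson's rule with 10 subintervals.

f(x) = x*sin(x)
a = 2.0, b = 3.75, n = 10
h = (b - a)/n = 0.175000

Simpson's rule: (h/3)[f(x₀) + 4f(x₁) + 2f(x₂) + ... + f(xₙ)]

x_0 = 2.0000, f(x_0) = 1.818595, coefficient = 1
x_1 = 2.1750, f(x_1) = 1.789927, coefficient = 4
x_2 = 2.3500, f(x_2) = 1.671962, coefficient = 2
x_3 = 2.5250, f(x_3) = 1.460103, coefficient = 4
x_4 = 2.7000, f(x_4) = 1.153926, coefficient = 2
x_5 = 2.8750, f(x_5) = 0.757407, coefficient = 4
x_6 = 3.0500, f(x_6) = 0.278967, coefficient = 2
x_7 = 3.2250, f(x_7) = -0.268677, coefficient = 4
x_8 = 3.4000, f(x_8) = -0.868840, coefficient = 2
x_9 = 3.5750, f(x_9) = -1.501377, coefficient = 4
x_10 = 3.7500, f(x_10) = -2.143355, coefficient = 1

I ≈ (0.175000/3) × 13.096803 = 0.763980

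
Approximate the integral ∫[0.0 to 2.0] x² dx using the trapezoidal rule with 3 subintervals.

f(x) = x²
a = 0.0, b = 2.0, n = 3
h = (b - a)/n = 0.666667

Trapezoidal rule: (h/2)[f(x₀) + 2f(x₁) + 2f(x₂) + ... + f(xₙ)]

x_0 = 0.0000, f(x_0) = 0.000000, coefficient = 1
x_1 = 0.6667, f(x_1) = 0.444444, coefficient = 2
x_2 = 1.3333, f(x_2) = 1.777778, coefficient = 2
x_3 = 2.0000, f(x_3) = 4.000000, coefficient = 1

I ≈ (0.666667/2) × 8.444444 = 2.814815
Exact value: 2.666667
Error: 0.148148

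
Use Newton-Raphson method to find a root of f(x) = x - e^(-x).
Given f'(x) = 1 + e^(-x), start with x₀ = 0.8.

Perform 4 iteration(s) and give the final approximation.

f(x) = x - e^(-x)
f'(x) = 1 + e^(-x)
x₀ = 0.8

Newton-Raphson formula: x_{n+1} = x_n - f(x_n)/f'(x_n)

Iteration 1:
  f(0.800000) = 0.350671
  f'(0.800000) = 1.449329
  x_1 = 0.800000 - 0.350671/1.449329 = 0.558046
Iteration 2:
  f(0.558046) = -0.014280
  f'(0.558046) = 1.572326
  x_2 = 0.558046 - (-0.014280)/1.572326 = 0.567128
Iteration 3:
  f(0.567128) = -0.000024
  f'(0.567128) = 1.567152
  x_3 = 0.567128 - (-0.000024)/1.567152 = 0.567143
Iteration 4:
  f(0.567143) = 0.000000
  f'(0.567143) = 1.567143
  x_4 = 0.567143 - 0.000000/1.567143 = 0.567143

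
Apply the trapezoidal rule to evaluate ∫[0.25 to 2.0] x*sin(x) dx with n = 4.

f(x) = x*sin(x)
a = 0.25, b = 2.0, n = 4
h = (b - a)/n = 0.437500

Trapezoidal rule: (h/2)[f(x₀) + 2f(x₁) + 2f(x₂) + ... + f(xₙ)]

x_0 = 0.2500, f(x_0) = 0.061851, coefficient = 1
x_1 = 0.6875, f(x_1) = 0.436292, coefficient = 2
x_2 = 1.1250, f(x_2) = 1.015051, coefficient = 2
x_3 = 1.5625, f(x_3) = 1.562446, coefficient = 2
x_4 = 2.0000, f(x_4) = 1.818595, coefficient = 1

I ≈ (0.437500/2) × 7.908025 = 1.729880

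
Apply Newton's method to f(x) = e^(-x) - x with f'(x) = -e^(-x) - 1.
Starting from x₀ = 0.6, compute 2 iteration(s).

f(x) = e^(-x) - x
f'(x) = -e^(-x) - 1
x₀ = 0.6

Newton-Raphson formula: x_{n+1} = x_n - f(x_n)/f'(x_n)

Iteration 1:
  f(0.600000) = -0.051188
  f'(0.600000) = -1.548812
  x_1 = 0.600000 - (-0.051188)/(-1.548812) = 0.566950
Iteration 2:
  f(0.566950) = 0.000303
  f'(0.566950) = -1.567253
  x_2 = 0.566950 - 0.000303/(-1.567253) = 0.567143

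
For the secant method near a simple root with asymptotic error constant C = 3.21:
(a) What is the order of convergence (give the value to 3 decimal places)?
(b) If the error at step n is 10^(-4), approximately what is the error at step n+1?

(a) Secant method has superlinear convergence with order φ = (1+√5)/2 ≈ 1.618.
    This means |e_{n+1}| ≈ C|e_n|^1.618.

(b) With |e_n| = 10^(-4) and C = 3.21:
    |e_{n+1}| ≈ 3.21 × (10^(-4))^1.618 = 3.21 × 10^(-6.47)

(a) ≈ 1.618 (golden ratio); (b) |e_{n+1}| ≈ 1.082e-06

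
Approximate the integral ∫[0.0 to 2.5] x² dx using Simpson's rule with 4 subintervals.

f(x) = x²
a = 0.0, b = 2.5, n = 4
h = (b - a)/n = 0.625000

Simpson's rule: (h/3)[f(x₀) + 4f(x₁) + 2f(x₂) + ... + f(xₙ)]

x_0 = 0.0000, f(x_0) = 0.000000, coefficient = 1
x_1 = 0.6250, f(x_1) = 0.390625, coefficient = 4
x_2 = 1.2500, f(x_2) = 1.562500, coefficient = 2
x_3 = 1.8750, f(x_3) = 3.515625, coefficient = 4
x_4 = 2.5000, f(x_4) = 6.250000, coefficient = 1

I ≈ (0.625000/3) × 25.000000 = 5.208333
Exact value: 5.208333
Error: 0.000000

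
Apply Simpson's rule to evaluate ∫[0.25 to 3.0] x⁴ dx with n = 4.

f(x) = x⁴
a = 0.25, b = 3.0, n = 4
h = (b - a)/n = 0.687500

Simpson's rule: (h/3)[f(x₀) + 4f(x₁) + 2f(x₂) + ... + f(xₙ)]

x_0 = 0.2500, f(x_0) = 0.003906, coefficient = 1
x_1 = 0.9375, f(x_1) = 0.772476, coefficient = 4
x_2 = 1.6250, f(x_2) = 6.972900, coefficient = 2
x_3 = 2.3125, f(x_3) = 28.597427, coefficient = 4
x_4 = 3.0000, f(x_4) = 81.000000, coefficient = 1

I ≈ (0.687500/3) × 212.429321 = 48.681719
Exact value: 48.599805
Error: 0.081915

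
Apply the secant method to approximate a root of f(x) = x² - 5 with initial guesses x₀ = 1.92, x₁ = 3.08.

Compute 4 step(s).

f(x) = x² - 5
x₀ = 1.92, x₁ = 3.08

Secant formula: x_{n+1} = x_n - f(x_n)(x_n - x_{n-1})/(f(x_n) - f(x_{n-1}))

Iteration 1:
  f(1.920000) = -1.313600
  f(3.080000) = 4.486400
  x_2 = 3.080000 - 4.486400×(3.080000 - 1.920000)/(4.486400 - (-1.313600))
       = 2.182720
Iteration 2:
  f(3.080000) = 4.486400
  f(2.182720) = -0.235733
  x_3 = 2.182720 - (-0.235733)×(2.182720 - 3.080000)/(-0.235733 - 4.486400)
       = 2.227513
Iteration 3:
  f(2.182720) = -0.235733
  f(2.227513) = -0.038186
  x_4 = 2.227513 - (-0.038186)×(2.227513 - 2.182720)/(-0.038186 - (-0.235733))
       = 2.236171
Iteration 4:
  f(2.227513) = -0.038186
  f(2.236171) = 0.000463
  x_5 = 2.236171 - 0.000463×(2.236171 - 2.227513)/(0.000463 - (-0.038186))
       = 2.236068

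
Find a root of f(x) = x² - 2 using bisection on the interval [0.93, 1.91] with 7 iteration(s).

f(x) = x² - 2
Initial interval: [0.93, 1.91]

Iteration 1:
  c_1 = (0.930000 + 1.910000)/2 = 1.420000
  f(c_1) = f(1.420000) = 0.016400
  f(a) × f(c) < 0, new interval: [0.930000, 1.420000]
Iteration 2:
  c_2 = (0.930000 + 1.420000)/2 = 1.175000
  f(c_2) = f(1.175000) = -0.619375
  f(a) × f(c) ≥ 0, new interval: [1.175000, 1.420000]
Iteration 3:
  c_3 = (1.175000 + 1.420000)/2 = 1.297500
  f(c_3) = f(1.297500) = -0.316494
  f(a) × f(c) ≥ 0, new interval: [1.297500, 1.420000]
Iteration 4:
  c_4 = (1.297500 + 1.420000)/2 = 1.358750
  f(c_4) = f(1.358750) = -0.153798
  f(a) × f(c) ≥ 0, new interval: [1.358750, 1.420000]
Iteration 5:
  c_5 = (1.358750 + 1.420000)/2 = 1.389375
  f(c_5) = f(1.389375) = -0.069637
  f(a) × f(c) ≥ 0, new interval: [1.389375, 1.420000]
Iteration 6:
  c_6 = (1.389375 + 1.420000)/2 = 1.404687
  f(c_6) = f(1.404687) = -0.026853
  f(a) × f(c) ≥ 0, new interval: [1.404687, 1.420000]
Iteration 7:
  c_7 = (1.404687 + 1.420000)/2 = 1.412344
  f(c_7) = f(1.412344) = -0.005285
  f(a) × f(c) ≥ 0, new interval: [1.412344, 1.420000]

After 7 iteration(s), the approximation is c_7 = 1.412344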